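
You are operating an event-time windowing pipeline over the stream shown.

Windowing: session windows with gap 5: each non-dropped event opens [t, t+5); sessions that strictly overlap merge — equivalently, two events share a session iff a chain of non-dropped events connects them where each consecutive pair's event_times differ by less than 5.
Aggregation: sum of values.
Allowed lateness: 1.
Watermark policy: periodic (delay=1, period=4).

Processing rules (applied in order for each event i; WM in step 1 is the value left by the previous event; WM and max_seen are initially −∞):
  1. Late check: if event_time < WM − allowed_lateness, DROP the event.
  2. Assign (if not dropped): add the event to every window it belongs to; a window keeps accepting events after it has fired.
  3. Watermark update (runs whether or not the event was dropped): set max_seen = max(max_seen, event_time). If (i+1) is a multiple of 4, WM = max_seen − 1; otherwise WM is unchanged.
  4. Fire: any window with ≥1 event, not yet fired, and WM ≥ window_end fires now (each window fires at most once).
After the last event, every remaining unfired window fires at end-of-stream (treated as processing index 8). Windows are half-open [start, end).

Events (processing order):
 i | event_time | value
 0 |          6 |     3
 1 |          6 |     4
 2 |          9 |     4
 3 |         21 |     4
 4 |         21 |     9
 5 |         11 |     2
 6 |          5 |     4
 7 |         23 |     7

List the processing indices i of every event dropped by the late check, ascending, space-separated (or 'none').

i=0 t=6 v=3: → [6,11); WM=−∞
i=1 t=6 v=4: → [6,11); WM=−∞
i=2 t=9 v=4: → [6,14); WM=−∞
i=3 t=21 v=4: → [21,26); WM=20
i=4 t=21 v=9: → [21,26); WM=20
i=5 t=11 v=2: DROP (t<20-1); WM=20
i=6 t=5 v=4: DROP (t<20-1); WM=20
i=7 t=23 v=7: → [21,28); WM=22

5 6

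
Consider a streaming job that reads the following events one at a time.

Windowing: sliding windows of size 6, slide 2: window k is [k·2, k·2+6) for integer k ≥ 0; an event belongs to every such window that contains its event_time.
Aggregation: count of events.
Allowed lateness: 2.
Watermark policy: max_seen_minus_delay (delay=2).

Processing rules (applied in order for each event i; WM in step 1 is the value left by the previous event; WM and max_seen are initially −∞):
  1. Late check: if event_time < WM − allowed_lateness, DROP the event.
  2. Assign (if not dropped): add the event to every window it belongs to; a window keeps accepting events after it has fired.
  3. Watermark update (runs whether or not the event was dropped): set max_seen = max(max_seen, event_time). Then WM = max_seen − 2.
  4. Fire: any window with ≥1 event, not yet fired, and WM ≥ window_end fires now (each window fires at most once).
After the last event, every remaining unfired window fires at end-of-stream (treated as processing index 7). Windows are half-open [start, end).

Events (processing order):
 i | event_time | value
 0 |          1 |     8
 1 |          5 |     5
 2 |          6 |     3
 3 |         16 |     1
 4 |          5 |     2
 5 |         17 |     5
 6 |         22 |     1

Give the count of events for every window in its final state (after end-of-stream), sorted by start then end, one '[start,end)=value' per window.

i=0 t=1 v=8: → [0,6); WM=-1
i=1 t=5 v=5: → [4,10),[2,8),[0,6); WM=3
i=2 t=6 v=3: → [6,12),[4,10),[2,8); WM=4
i=3 t=16 v=1: → [16,22),[14,20),[12,18); WM=14; [0,6) fires=2 [2,8) fires=2 [4,10) fires=2 [6,12) fires=1
i=4 t=5 v=2: DROP (t<14-2); WM=14
i=5 t=17 v=5: → [16,22),[14,20),[12,18); WM=15
i=6 t=22 v=1: → [22,28),[20,26),[18,24); WM=20; [12,18) fires=2 [14,20) fires=2

[0,6)=2 [2,8)=2 [4,10)=2 [6,12)=1 [12,18)=2 [14,20)=2 [16,22)=2 [18,24)=1 [20,26)=1 [22,28)=1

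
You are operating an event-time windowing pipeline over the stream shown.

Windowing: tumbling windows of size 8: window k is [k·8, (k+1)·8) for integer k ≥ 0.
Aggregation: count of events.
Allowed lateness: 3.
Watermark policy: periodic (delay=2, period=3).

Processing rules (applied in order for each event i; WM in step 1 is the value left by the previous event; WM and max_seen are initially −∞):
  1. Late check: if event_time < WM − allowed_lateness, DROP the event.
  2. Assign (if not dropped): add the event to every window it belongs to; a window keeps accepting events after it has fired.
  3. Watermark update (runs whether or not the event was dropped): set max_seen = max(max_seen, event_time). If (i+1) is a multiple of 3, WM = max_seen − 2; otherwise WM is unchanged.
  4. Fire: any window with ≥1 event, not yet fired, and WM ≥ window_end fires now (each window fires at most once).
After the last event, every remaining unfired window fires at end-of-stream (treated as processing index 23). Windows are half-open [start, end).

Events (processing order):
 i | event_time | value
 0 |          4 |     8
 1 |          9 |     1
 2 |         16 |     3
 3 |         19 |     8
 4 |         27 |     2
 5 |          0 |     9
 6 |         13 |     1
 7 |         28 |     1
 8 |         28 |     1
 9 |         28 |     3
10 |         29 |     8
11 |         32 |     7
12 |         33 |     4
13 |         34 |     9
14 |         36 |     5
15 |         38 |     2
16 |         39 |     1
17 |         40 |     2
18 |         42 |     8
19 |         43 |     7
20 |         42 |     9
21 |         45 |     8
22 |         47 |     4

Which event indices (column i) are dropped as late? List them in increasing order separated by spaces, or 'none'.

i=0 t=4 v=8: → [0,8); WM=−∞
i=1 t=9 v=1: → [8,16); WM=−∞
i=2 t=16 v=3: → [16,24); WM=14; [0,8) fires=1
i=3 t=19 v=8: → [16,24); WM=14
i=4 t=27 v=2: → [24,32); WM=14
i=5 t=0 v=9: DROP (t<14-3); WM=25; [8,16) fires=1 [16,24) fires=2
i=6 t=13 v=1: DROP (t<25-3); WM=25
i=7 t=28 v=1: → [24,32); WM=25
i=8 t=28 v=1: → [24,32); WM=26
i=9 t=28 v=3: → [24,32); WM=26
i=10 t=29 v=8: → [24,32); WM=26
i=11 t=32 v=7: → [32,40); WM=30
i=12 t=33 v=4: → [32,40); WM=30
i=13 t=34 v=9: → [32,40); WM=30
i=14 t=36 v=5: → [32,40); WM=34; [24,32) fires=5
i=15 t=38 v=2: → [32,40); WM=34
i=16 t=39 v=1: → [32,40); WM=34
i=17 t=40 v=2: → [40,48); WM=38
i=18 t=42 v=8: → [40,48); WM=38
i=19 t=43 v=7: → [40,48); WM=38
i=20 t=42 v=9: → [40,48); WM=41; [32,40) fires=6
i=21 t=45 v=8: → [40,48); WM=41
i=22 t=47 v=4: → [40,48); WM=41

5 6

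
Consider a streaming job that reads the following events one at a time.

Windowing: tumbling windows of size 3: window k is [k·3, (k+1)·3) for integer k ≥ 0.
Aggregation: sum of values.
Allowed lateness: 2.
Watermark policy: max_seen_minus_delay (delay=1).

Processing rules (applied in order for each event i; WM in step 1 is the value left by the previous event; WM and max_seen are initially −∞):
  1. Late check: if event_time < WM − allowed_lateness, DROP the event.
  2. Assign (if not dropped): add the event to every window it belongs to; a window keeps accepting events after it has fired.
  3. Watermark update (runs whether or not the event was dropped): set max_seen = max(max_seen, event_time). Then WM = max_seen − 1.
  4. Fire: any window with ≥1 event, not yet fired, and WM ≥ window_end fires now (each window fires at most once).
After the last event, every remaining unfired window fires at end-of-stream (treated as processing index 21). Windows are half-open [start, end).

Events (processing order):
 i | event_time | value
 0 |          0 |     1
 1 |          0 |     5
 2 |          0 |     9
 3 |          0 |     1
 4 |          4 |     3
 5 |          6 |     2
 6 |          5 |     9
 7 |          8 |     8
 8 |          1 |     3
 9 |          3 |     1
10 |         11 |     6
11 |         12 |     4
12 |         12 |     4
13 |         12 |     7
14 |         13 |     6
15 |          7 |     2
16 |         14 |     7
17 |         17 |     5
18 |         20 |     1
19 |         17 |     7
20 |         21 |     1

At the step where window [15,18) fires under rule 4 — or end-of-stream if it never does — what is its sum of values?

i=0 t=0 v=1: → [0,3); WM=-1
i=1 t=0 v=5: → [0,3); WM=-1
i=2 t=0 v=9: → [0,3); WM=-1
i=3 t=0 v=1: → [0,3); WM=-1
i=4 t=4 v=3: → [3,6); WM=3; [0,3) fires=16
i=5 t=6 v=2: → [6,9); WM=5
i=6 t=5 v=9: → [3,6); WM=5
i=7 t=8 v=8: → [6,9); WM=7; [3,6) fires=12
i=8 t=1 v=3: DROP (t<7-2); WM=7
i=9 t=3 v=1: DROP (t<7-2); WM=7
i=10 t=11 v=6: → [9,12); WM=10; [6,9) fires=10
i=11 t=12 v=4: → [12,15); WM=11
i=12 t=12 v=4: → [12,15); WM=11
i=13 t=12 v=7: → [12,15); WM=11
i=14 t=13 v=6: → [12,15); WM=12; [9,12) fires=6
i=15 t=7 v=2: DROP (t<12-2); WM=12
i=16 t=14 v=7: → [12,15); WM=13
i=17 t=17 v=5: → [15,18); WM=16; [12,15) fires=28
i=18 t=20 v=1: → [18,21); WM=19; [15,18) fires=5
i=19 t=17 v=7: → [15,18); WM=19
i=20 t=21 v=1: → [21,24); WM=20

5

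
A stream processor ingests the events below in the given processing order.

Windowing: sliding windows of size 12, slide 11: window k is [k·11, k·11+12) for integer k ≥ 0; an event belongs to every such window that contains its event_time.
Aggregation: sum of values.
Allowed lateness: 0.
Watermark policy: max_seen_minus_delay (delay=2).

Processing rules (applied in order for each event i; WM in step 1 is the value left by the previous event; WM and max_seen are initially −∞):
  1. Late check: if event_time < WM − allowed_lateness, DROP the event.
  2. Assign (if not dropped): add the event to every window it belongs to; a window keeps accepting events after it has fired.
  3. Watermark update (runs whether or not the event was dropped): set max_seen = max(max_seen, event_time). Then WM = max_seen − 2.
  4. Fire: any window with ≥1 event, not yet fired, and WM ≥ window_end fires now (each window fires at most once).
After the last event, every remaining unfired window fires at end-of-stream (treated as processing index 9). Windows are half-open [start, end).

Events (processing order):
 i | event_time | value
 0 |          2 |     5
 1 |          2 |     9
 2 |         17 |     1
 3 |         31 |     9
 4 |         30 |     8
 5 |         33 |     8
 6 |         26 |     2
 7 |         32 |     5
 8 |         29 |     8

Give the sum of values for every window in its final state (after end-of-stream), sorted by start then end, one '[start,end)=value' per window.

[0,12)=14 [11,23)=1 [22,34)=30 [33,45)=8

i=0 t=2 v=5: → [0,12); WM=0
i=1 t=2 v=9: → [0,12); WM=0
i=2 t=17 v=1: → [11,23); WM=15; [0,12) fires=14
i=3 t=31 v=9: → [22,34); WM=29; [11,23) fires=1
i=4 t=30 v=8: → [22,34); WM=29
i=5 t=33 v=8: → [33,45),[22,34); WM=31
i=6 t=26 v=2: DROP (t<31-0); WM=31
i=7 t=32 v=5: → [22,34); WM=31
i=8 t=29 v=8: DROP (t<31-0); WM=31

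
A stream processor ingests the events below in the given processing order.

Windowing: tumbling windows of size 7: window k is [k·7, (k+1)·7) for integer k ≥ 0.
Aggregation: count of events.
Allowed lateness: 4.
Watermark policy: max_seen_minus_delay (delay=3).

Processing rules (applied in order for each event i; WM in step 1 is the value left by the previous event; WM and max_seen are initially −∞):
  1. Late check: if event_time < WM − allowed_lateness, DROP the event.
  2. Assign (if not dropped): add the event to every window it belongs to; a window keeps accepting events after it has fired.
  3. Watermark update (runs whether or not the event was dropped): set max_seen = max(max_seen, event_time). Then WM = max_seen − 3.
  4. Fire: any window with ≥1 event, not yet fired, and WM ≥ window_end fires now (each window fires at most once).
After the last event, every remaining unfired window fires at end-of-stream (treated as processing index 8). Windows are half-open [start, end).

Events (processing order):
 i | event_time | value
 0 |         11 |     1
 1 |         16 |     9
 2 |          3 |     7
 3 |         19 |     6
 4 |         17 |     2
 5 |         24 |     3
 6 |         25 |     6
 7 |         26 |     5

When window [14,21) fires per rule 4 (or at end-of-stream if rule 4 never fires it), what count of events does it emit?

i=0 t=11 v=1: → [7,14); WM=8
i=1 t=16 v=9: → [14,21); WM=13
i=2 t=3 v=7: DROP (t<13-4); WM=13
i=3 t=19 v=6: → [14,21); WM=16; [7,14) fires=1
i=4 t=17 v=2: → [14,21); WM=16
i=5 t=24 v=3: → [21,28); WM=21; [14,21) fires=3
i=6 t=25 v=6: → [21,28); WM=22
i=7 t=26 v=5: → [21,28); WM=23

3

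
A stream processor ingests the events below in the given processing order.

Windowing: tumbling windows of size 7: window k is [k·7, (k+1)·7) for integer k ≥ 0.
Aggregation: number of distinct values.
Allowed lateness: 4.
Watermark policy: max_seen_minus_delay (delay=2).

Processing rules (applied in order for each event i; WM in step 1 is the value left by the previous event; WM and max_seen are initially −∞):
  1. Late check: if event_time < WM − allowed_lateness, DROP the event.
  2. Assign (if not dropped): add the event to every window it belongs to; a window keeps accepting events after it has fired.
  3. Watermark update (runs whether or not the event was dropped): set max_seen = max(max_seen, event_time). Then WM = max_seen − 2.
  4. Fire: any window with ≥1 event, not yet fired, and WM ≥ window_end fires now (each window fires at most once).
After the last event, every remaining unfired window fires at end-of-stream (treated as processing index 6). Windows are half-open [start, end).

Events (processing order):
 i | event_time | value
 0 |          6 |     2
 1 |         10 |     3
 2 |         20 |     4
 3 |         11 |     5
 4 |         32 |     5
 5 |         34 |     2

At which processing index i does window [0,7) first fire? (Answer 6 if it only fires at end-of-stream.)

1

i=0 t=6 v=2: → [0,7); WM=4
i=1 t=10 v=3: → [7,14); WM=8; [0,7) fires=1
i=2 t=20 v=4: → [14,21); WM=18; [7,14) fires=1
i=3 t=11 v=5: DROP (t<18-4); WM=18
i=4 t=32 v=5: → [28,35); WM=30; [14,21) fires=1
i=5 t=34 v=2: → [28,35); WM=32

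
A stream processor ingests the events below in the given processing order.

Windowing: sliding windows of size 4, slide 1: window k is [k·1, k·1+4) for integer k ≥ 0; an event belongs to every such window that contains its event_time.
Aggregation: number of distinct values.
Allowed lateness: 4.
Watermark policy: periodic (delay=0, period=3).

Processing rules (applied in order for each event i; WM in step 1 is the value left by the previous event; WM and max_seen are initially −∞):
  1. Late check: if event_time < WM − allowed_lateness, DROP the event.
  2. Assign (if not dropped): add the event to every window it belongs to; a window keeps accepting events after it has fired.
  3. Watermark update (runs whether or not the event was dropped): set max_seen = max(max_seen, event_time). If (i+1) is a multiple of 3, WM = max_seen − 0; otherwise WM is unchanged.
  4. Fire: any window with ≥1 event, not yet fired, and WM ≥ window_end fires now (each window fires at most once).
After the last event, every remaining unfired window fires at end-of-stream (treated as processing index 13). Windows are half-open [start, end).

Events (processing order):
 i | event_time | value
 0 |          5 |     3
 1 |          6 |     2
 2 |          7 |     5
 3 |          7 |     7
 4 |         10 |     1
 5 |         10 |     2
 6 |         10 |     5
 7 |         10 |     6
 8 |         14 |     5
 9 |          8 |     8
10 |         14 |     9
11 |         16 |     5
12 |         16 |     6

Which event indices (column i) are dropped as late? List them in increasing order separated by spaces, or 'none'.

i=0 t=5 v=3: → [5,9),[4,8),[3,7),[2,6); WM=−∞
i=1 t=6 v=2: → [6,10),[5,9),[4,8),[3,7); WM=−∞
i=2 t=7 v=5: → [7,11),[6,10),[5,9),[4,8); WM=7; [2,6) fires=1 [3,7) fires=2
i=3 t=7 v=7: → [7,11),[6,10),[5,9),[4,8); WM=7
i=4 t=10 v=1: → [10,14),[9,13),[8,12),[7,11); WM=7
i=5 t=10 v=2: → [10,14),[9,13),[8,12),[7,11); WM=10; [4,8) fires=4 [5,9) fires=4 [6,10) fires=3
i=6 t=10 v=5: → [10,14),[9,13),[8,12),[7,11); WM=10
i=7 t=10 v=6: → [10,14),[9,13),[8,12),[7,11); WM=10
i=8 t=14 v=5: → [14,18),[13,17),[12,16),[11,15); WM=14; [7,11) fires=5 [8,12) fires=4 [9,13) fires=4 [10,14) fires=4
i=9 t=8 v=8: DROP (t<14-4); WM=14
i=10 t=14 v=9: → [14,18),[13,17),[12,16),[11,15); WM=14
i=11 t=16 v=5: → [16,20),[15,19),[14,18),[13,17); WM=16; [11,15) fires=2 [12,16) fires=2
i=12 t=16 v=6: → [16,20),[15,19),[14,18),[13,17); WM=16

9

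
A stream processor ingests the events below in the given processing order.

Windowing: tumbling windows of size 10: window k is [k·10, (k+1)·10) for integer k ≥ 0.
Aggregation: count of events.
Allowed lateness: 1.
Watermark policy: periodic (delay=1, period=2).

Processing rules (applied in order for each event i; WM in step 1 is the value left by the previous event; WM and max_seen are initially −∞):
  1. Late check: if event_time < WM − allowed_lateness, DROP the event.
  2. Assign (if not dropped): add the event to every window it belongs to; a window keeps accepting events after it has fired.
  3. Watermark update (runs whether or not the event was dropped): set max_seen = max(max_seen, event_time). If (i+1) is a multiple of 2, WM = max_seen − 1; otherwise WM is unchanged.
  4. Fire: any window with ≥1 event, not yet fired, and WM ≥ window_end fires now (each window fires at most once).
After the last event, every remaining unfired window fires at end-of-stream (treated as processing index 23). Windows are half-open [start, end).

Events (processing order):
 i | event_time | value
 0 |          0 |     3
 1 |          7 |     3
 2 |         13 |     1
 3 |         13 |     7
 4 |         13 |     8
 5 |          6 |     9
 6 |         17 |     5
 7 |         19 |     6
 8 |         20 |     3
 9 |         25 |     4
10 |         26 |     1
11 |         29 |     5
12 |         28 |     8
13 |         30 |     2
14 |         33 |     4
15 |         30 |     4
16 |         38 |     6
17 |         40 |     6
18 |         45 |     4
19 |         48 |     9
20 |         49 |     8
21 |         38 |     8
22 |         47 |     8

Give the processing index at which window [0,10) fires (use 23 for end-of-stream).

3

i=0 t=0 v=3: → [0,10); WM=−∞
i=1 t=7 v=3: → [0,10); WM=6
i=2 t=13 v=1: → [10,20); WM=6
i=3 t=13 v=7: → [10,20); WM=12; [0,10) fires=2
i=4 t=13 v=8: → [10,20); WM=12
i=5 t=6 v=9: DROP (t<12-1); WM=12
i=6 t=17 v=5: → [10,20); WM=12
i=7 t=19 v=6: → [10,20); WM=18
i=8 t=20 v=3: → [20,30); WM=18
i=9 t=25 v=4: → [20,30); WM=24; [10,20) fires=5
i=10 t=26 v=1: → [20,30); WM=24
i=11 t=29 v=5: → [20,30); WM=28
i=12 t=28 v=8: → [20,30); WM=28
i=13 t=30 v=2: → [30,40); WM=29
i=14 t=33 v=4: → [30,40); WM=29
i=15 t=30 v=4: → [30,40); WM=32; [20,30) fires=5
i=16 t=38 v=6: → [30,40); WM=32
i=17 t=40 v=6: → [40,50); WM=39
i=18 t=45 v=4: → [40,50); WM=39
i=19 t=48 v=9: → [40,50); WM=47; [30,40) fires=4
i=20 t=49 v=8: → [40,50); WM=47
i=21 t=38 v=8: DROP (t<47-1); WM=48
i=22 t=47 v=8: → [40,50); WM=48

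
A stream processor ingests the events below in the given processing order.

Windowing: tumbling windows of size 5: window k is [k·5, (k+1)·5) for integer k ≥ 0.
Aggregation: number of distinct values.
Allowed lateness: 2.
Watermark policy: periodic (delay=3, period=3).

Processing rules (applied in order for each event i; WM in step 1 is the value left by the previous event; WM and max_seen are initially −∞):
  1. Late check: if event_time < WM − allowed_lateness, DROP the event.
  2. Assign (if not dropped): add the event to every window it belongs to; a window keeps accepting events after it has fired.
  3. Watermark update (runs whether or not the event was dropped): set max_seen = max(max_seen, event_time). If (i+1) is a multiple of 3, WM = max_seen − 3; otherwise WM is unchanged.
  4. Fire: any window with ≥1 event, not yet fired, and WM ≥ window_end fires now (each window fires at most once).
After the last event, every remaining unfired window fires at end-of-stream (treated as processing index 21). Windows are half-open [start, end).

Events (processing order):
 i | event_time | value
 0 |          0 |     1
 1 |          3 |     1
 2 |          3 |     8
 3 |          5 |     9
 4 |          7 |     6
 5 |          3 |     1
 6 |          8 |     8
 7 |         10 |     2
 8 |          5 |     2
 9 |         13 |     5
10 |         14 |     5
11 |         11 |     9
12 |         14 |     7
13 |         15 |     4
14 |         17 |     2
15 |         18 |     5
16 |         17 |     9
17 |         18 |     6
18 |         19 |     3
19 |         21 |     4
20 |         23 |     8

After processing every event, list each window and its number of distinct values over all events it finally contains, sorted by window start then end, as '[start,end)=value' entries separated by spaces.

i=0 t=0 v=1: → [0,5); WM=−∞
i=1 t=3 v=1: → [0,5); WM=−∞
i=2 t=3 v=8: → [0,5); WM=0
i=3 t=5 v=9: → [5,10); WM=0
i=4 t=7 v=6: → [5,10); WM=0
i=5 t=3 v=1: → [0,5); WM=4
i=6 t=8 v=8: → [5,10); WM=4
i=7 t=10 v=2: → [10,15); WM=4
i=8 t=5 v=2: → [5,10); WM=7; [0,5) fires=2
i=9 t=13 v=5: → [10,15); WM=7
i=10 t=14 v=5: → [10,15); WM=7
i=11 t=11 v=9: → [10,15); WM=11; [5,10) fires=4
i=12 t=14 v=7: → [10,15); WM=11
i=13 t=15 v=4: → [15,20); WM=11
i=14 t=17 v=2: → [15,20); WM=14
i=15 t=18 v=5: → [15,20); WM=14
i=16 t=17 v=9: → [15,20); WM=14
i=17 t=18 v=6: → [15,20); WM=15; [10,15) fires=4
i=18 t=19 v=3: → [15,20); WM=15
i=19 t=21 v=4: → [20,25); WM=15
i=20 t=23 v=8: → [20,25); WM=20; [15,20) fires=6

[0,5)=2 [5,10)=4 [10,15)=4 [15,20)=6 [20,25)=2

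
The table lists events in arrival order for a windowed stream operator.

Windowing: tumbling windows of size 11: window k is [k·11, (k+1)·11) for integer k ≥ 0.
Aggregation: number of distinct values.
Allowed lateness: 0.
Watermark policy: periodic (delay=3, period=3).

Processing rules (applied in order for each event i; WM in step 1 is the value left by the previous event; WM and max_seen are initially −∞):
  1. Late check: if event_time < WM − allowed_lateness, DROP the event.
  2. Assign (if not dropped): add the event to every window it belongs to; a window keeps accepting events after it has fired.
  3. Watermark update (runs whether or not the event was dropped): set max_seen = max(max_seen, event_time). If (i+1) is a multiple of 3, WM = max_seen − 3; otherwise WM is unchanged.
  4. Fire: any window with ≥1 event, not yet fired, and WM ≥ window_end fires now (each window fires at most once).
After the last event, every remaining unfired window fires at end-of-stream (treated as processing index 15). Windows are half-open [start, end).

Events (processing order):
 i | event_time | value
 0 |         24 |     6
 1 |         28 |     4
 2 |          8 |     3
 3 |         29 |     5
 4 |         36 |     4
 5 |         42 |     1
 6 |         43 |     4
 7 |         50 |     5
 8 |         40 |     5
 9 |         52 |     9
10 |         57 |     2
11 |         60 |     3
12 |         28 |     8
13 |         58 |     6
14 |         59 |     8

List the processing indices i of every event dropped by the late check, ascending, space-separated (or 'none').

i=0 t=24 v=6: → [22,33); WM=−∞
i=1 t=28 v=4: → [22,33); WM=−∞
i=2 t=8 v=3: → [0,11); WM=25; [0,11) fires=1
i=3 t=29 v=5: → [22,33); WM=25
i=4 t=36 v=4: → [33,44); WM=25
i=5 t=42 v=1: → [33,44); WM=39; [22,33) fires=3
i=6 t=43 v=4: → [33,44); WM=39
i=7 t=50 v=5: → [44,55); WM=39
i=8 t=40 v=5: → [33,44); WM=47; [33,44) fires=3
i=9 t=52 v=9: → [44,55); WM=47
i=10 t=57 v=2: → [55,66); WM=47
i=11 t=60 v=3: → [55,66); WM=57; [44,55) fires=2
i=12 t=28 v=8: DROP (t<57-0); WM=57
i=13 t=58 v=6: → [55,66); WM=57
i=14 t=59 v=8: → [55,66); WM=57

12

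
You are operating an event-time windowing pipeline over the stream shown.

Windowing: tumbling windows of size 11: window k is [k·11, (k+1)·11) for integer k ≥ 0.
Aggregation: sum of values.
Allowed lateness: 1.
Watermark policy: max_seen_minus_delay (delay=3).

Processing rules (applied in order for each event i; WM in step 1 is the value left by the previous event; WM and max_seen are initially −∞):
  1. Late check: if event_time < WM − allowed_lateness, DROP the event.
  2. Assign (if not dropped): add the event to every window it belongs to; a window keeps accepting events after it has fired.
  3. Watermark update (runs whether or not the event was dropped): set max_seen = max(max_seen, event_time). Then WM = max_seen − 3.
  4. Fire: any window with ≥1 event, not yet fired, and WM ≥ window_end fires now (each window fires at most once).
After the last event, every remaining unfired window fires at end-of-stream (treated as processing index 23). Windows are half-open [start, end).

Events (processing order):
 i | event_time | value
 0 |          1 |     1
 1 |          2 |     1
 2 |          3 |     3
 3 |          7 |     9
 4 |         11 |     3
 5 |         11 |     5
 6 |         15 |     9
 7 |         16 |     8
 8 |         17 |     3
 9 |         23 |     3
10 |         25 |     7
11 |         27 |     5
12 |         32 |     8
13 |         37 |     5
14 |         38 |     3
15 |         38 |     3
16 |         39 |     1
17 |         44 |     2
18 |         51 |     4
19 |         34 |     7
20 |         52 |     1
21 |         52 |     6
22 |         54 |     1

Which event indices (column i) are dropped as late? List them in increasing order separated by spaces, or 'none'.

i=0 t=1 v=1: → [0,11); WM=-2
i=1 t=2 v=1: → [0,11); WM=-1
i=2 t=3 v=3: → [0,11); WM=0
i=3 t=7 v=9: → [0,11); WM=4
i=4 t=11 v=3: → [11,22); WM=8
i=5 t=11 v=5: → [11,22); WM=8
i=6 t=15 v=9: → [11,22); WM=12; [0,11) fires=14
i=7 t=16 v=8: → [11,22); WM=13
i=8 t=17 v=3: → [11,22); WM=14
i=9 t=23 v=3: → [22,33); WM=20
i=10 t=25 v=7: → [22,33); WM=22; [11,22) fires=28
i=11 t=27 v=5: → [22,33); WM=24
i=12 t=32 v=8: → [22,33); WM=29
i=13 t=37 v=5: → [33,44); WM=34; [22,33) fires=23
i=14 t=38 v=3: → [33,44); WM=35
i=15 t=38 v=3: → [33,44); WM=35
i=16 t=39 v=1: → [33,44); WM=36
i=17 t=44 v=2: → [44,55); WM=41
i=18 t=51 v=4: → [44,55); WM=48; [33,44) fires=12
i=19 t=34 v=7: DROP (t<48-1); WM=48
i=20 t=52 v=1: → [44,55); WM=49
i=21 t=52 v=6: → [44,55); WM=49
i=22 t=54 v=1: → [44,55); WM=51

19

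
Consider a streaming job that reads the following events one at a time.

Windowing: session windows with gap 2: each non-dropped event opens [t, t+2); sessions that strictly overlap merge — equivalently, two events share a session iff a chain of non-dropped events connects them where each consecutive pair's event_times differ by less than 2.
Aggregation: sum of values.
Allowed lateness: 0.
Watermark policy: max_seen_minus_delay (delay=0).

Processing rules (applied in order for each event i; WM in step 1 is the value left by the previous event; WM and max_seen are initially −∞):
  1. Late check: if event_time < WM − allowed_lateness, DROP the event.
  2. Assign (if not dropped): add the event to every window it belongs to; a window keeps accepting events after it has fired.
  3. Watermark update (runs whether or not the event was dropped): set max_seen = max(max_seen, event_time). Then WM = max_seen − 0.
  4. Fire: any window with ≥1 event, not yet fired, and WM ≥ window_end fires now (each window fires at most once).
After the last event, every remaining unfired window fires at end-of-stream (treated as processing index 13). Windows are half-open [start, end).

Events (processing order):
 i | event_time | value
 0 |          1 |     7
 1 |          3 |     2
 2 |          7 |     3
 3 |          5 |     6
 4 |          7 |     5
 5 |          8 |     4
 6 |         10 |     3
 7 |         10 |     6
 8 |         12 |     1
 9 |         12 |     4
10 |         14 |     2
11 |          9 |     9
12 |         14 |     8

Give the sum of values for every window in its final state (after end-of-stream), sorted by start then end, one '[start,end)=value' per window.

i=0 t=1 v=7: → [1,3); WM=1
i=1 t=3 v=2: → [3,5); WM=3
i=2 t=7 v=3: → [7,9); WM=7
i=3 t=5 v=6: DROP (t<7-0); WM=7
i=4 t=7 v=5: → [7,9); WM=7
i=5 t=8 v=4: → [7,10); WM=8
i=6 t=10 v=3: → [10,12); WM=10
i=7 t=10 v=6: → [10,12); WM=10
i=8 t=12 v=1: → [12,14); WM=12
i=9 t=12 v=4: → [12,14); WM=12
i=10 t=14 v=2: → [14,16); WM=14
i=11 t=9 v=9: DROP (t<14-0); WM=14
i=12 t=14 v=8: → [14,16); WM=14

[1,3)=7 [3,5)=2 [7,10)=12 [10,12)=9 [12,14)=5 [14,16)=10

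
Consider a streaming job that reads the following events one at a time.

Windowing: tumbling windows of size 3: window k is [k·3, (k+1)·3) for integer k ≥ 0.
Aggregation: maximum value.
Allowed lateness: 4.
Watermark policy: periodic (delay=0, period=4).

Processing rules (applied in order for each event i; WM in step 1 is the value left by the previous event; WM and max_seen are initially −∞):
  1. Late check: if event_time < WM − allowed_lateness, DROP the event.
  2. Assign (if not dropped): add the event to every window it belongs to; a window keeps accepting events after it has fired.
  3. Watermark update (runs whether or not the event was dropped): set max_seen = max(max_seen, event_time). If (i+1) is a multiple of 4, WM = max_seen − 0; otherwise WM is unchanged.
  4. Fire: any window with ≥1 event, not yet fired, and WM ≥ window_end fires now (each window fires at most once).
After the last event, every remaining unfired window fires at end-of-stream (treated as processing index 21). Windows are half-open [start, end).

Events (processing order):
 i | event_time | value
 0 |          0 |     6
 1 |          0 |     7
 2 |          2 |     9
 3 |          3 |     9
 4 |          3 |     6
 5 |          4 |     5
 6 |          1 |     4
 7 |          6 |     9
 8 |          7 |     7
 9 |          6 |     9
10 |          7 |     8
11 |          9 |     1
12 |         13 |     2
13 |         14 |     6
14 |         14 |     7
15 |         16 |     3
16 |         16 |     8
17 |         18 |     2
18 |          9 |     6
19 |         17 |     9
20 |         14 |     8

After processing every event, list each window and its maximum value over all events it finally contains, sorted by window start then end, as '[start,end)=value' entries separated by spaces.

i=0 t=0 v=6: → [0,3); WM=−∞
i=1 t=0 v=7: → [0,3); WM=−∞
i=2 t=2 v=9: → [0,3); WM=−∞
i=3 t=3 v=9: → [3,6); WM=3; [0,3) fires=9
i=4 t=3 v=6: → [3,6); WM=3
i=5 t=4 v=5: → [3,6); WM=3
i=6 t=1 v=4: → [0,3); WM=3
i=7 t=6 v=9: → [6,9); WM=6; [3,6) fires=9
i=8 t=7 v=7: → [6,9); WM=6
i=9 t=6 v=9: → [6,9); WM=6
i=10 t=7 v=8: → [6,9); WM=6
i=11 t=9 v=1: → [9,12); WM=9; [6,9) fires=9
i=12 t=13 v=2: → [12,15); WM=9
i=13 t=14 v=6: → [12,15); WM=9
i=14 t=14 v=7: → [12,15); WM=9
i=15 t=16 v=3: → [15,18); WM=16; [9,12) fires=1 [12,15) fires=7
i=16 t=16 v=8: → [15,18); WM=16
i=17 t=18 v=2: → [18,21); WM=16
i=18 t=9 v=6: DROP (t<16-4); WM=16
i=19 t=17 v=9: → [15,18); WM=18; [15,18) fires=9
i=20 t=14 v=8: → [12,15); WM=18

[0,3)=9 [3,6)=9 [6,9)=9 [9,12)=1 [12,15)=8 [15,18)=9 [18,21)=2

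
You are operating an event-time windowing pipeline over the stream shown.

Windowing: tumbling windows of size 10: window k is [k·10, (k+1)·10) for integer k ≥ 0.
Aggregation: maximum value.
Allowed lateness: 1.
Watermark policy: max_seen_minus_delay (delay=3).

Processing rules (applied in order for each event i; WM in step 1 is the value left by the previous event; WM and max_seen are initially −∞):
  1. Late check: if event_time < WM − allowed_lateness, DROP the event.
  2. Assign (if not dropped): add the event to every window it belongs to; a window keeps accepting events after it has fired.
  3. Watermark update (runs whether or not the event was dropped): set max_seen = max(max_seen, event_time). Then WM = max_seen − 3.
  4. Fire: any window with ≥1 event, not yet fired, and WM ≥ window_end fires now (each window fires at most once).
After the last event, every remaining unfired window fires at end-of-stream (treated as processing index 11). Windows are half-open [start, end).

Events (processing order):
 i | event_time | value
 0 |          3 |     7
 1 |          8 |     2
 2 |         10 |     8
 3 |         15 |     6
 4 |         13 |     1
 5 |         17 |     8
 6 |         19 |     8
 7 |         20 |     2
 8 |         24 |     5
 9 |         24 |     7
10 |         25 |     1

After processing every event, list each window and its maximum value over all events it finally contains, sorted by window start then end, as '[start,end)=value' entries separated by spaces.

i=0 t=3 v=7: → [0,10); WM=0
i=1 t=8 v=2: → [0,10); WM=5
i=2 t=10 v=8: → [10,20); WM=7
i=3 t=15 v=6: → [10,20); WM=12; [0,10) fires=7
i=4 t=13 v=1: → [10,20); WM=12
i=5 t=17 v=8: → [10,20); WM=14
i=6 t=19 v=8: → [10,20); WM=16
i=7 t=20 v=2: → [20,30); WM=17
i=8 t=24 v=5: → [20,30); WM=21; [10,20) fires=8
i=9 t=24 v=7: → [20,30); WM=21
i=10 t=25 v=1: → [20,30); WM=22

[0,10)=7 [10,20)=8 [20,30)=7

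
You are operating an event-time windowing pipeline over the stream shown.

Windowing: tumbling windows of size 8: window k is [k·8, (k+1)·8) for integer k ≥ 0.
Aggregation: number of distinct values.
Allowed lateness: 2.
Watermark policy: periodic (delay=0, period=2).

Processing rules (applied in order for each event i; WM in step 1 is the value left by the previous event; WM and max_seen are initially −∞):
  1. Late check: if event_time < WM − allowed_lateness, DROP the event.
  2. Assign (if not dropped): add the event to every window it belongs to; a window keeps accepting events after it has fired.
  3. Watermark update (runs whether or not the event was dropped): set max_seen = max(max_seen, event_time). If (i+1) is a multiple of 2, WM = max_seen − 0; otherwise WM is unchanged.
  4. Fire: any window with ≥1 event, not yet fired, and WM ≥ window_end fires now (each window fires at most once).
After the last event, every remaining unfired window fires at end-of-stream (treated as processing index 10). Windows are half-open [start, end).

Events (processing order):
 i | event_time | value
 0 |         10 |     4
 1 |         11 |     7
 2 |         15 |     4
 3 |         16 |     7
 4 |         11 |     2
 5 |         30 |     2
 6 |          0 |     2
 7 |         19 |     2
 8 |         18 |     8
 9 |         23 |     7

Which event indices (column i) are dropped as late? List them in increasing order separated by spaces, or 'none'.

4 6 7 8 9

i=0 t=10 v=4: → [8,16); WM=−∞
i=1 t=11 v=7: → [8,16); WM=11
i=2 t=15 v=4: → [8,16); WM=11
i=3 t=16 v=7: → [16,24); WM=16; [8,16) fires=2
i=4 t=11 v=2: DROP (t<16-2); WM=16
i=5 t=30 v=2: → [24,32); WM=30; [16,24) fires=1
i=6 t=0 v=2: DROP (t<30-2); WM=30
i=7 t=19 v=2: DROP (t<30-2); WM=30
i=8 t=18 v=8: DROP (t<30-2); WM=30
i=9 t=23 v=7: DROP (t<30-2); WM=30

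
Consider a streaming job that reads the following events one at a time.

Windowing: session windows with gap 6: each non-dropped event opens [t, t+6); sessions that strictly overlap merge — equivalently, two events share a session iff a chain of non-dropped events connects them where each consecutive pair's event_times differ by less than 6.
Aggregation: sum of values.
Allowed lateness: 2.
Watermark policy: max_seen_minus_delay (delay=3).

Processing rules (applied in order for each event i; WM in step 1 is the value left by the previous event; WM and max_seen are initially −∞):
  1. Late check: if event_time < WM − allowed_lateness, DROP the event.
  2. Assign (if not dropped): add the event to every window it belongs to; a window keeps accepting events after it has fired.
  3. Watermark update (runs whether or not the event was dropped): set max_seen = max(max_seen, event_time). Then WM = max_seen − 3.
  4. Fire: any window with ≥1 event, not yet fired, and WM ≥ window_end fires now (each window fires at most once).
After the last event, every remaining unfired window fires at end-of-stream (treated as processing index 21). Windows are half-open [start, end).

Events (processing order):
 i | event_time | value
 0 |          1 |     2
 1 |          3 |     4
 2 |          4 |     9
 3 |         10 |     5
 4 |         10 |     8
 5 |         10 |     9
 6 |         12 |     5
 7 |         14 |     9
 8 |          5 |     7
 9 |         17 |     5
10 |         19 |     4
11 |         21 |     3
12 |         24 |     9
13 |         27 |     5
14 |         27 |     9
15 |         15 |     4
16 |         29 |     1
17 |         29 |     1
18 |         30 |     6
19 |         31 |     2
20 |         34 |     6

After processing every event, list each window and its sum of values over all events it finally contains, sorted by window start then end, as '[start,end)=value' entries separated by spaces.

i=0 t=1 v=2: → [1,7); WM=-2
i=1 t=3 v=4: → [1,9); WM=0
i=2 t=4 v=9: → [1,10); WM=1
i=3 t=10 v=5: → [10,16); WM=7
i=4 t=10 v=8: → [10,16); WM=7
i=5 t=10 v=9: → [10,16); WM=7
i=6 t=12 v=5: → [10,18); WM=9
i=7 t=14 v=9: → [10,20); WM=11
i=8 t=5 v=7: DROP (t<11-2); WM=11
i=9 t=17 v=5: → [10,23); WM=14
i=10 t=19 v=4: → [10,25); WM=16
i=11 t=21 v=3: → [10,27); WM=18
i=12 t=24 v=9: → [10,30); WM=21
i=13 t=27 v=5: → [10,33); WM=24
i=14 t=27 v=9: → [10,33); WM=24
i=15 t=15 v=4: DROP (t<24-2); WM=24
i=16 t=29 v=1: → [10,35); WM=26
i=17 t=29 v=1: → [10,35); WM=26
i=18 t=30 v=6: → [10,36); WM=27
i=19 t=31 v=2: → [10,37); WM=28
i=20 t=34 v=6: → [10,40); WM=31

[1,10)=15 [10,40)=87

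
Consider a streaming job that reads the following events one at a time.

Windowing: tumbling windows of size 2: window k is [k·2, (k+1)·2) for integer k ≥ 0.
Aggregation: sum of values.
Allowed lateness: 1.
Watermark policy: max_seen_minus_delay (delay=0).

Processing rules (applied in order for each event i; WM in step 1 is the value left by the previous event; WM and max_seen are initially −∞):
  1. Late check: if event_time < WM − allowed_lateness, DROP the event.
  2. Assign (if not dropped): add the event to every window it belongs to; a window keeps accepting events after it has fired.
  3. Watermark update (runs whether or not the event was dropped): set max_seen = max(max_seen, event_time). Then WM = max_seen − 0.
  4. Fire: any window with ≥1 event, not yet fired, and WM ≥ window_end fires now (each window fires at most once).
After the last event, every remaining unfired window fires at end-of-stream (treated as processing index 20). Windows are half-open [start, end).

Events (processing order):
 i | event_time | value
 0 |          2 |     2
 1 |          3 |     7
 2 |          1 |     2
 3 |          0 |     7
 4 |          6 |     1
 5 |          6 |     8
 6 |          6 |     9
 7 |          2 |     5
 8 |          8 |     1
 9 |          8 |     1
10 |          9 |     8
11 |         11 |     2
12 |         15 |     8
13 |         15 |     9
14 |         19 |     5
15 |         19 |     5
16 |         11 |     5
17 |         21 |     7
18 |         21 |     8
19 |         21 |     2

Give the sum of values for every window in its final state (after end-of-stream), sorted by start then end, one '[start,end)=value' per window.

i=0 t=2 v=2: → [2,4); WM=2
i=1 t=3 v=7: → [2,4); WM=3
i=2 t=1 v=2: DROP (t<3-1); WM=3
i=3 t=0 v=7: DROP (t<3-1); WM=3
i=4 t=6 v=1: → [6,8); WM=6; [2,4) fires=9
i=5 t=6 v=8: → [6,8); WM=6
i=6 t=6 v=9: → [6,8); WM=6
i=7 t=2 v=5: DROP (t<6-1); WM=6
i=8 t=8 v=1: → [8,10); WM=8; [6,8) fires=18
i=9 t=8 v=1: → [8,10); WM=8
i=10 t=9 v=8: → [8,10); WM=9
i=11 t=11 v=2: → [10,12); WM=11; [8,10) fires=10
i=12 t=15 v=8: → [14,16); WM=15; [10,12) fires=2
i=13 t=15 v=9: → [14,16); WM=15
i=14 t=19 v=5: → [18,20); WM=19; [14,16) fires=17
i=15 t=19 v=5: → [18,20); WM=19
i=16 t=11 v=5: DROP (t<19-1); WM=19
i=17 t=21 v=7: → [20,22); WM=21; [18,20) fires=10
i=18 t=21 v=8: → [20,22); WM=21
i=19 t=21 v=2: → [20,22); WM=21

[2,4)=9 [6,8)=18 [8,10)=10 [10,12)=2 [14,16)=17 [18,20)=10 [20,22)=17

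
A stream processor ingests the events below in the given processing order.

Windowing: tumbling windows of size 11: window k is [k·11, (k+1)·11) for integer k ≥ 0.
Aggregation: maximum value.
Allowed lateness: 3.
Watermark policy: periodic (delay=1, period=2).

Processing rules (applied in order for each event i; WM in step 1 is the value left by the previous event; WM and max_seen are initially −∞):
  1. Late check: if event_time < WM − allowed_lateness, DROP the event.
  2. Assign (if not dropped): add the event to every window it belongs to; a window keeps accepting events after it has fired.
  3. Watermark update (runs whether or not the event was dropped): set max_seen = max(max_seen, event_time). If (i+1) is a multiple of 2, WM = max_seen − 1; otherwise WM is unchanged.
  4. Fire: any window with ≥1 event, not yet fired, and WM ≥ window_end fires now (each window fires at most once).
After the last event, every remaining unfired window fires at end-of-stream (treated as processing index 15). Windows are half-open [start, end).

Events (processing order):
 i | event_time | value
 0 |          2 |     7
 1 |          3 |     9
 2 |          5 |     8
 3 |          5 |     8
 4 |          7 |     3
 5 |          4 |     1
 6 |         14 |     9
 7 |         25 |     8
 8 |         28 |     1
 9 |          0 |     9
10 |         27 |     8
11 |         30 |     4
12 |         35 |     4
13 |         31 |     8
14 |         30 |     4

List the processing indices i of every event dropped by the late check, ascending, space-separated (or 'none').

i=0 t=2 v=7: → [0,11); WM=−∞
i=1 t=3 v=9: → [0,11); WM=2
i=2 t=5 v=8: → [0,11); WM=2
i=3 t=5 v=8: → [0,11); WM=4
i=4 t=7 v=3: → [0,11); WM=4
i=5 t=4 v=1: → [0,11); WM=6
i=6 t=14 v=9: → [11,22); WM=6
i=7 t=25 v=8: → [22,33); WM=24; [0,11) fires=9 [11,22) fires=9
i=8 t=28 v=1: → [22,33); WM=24
i=9 t=0 v=9: DROP (t<24-3); WM=27
i=10 t=27 v=8: → [22,33); WM=27
i=11 t=30 v=4: → [22,33); WM=29
i=12 t=35 v=4: → [33,44); WM=29
i=13 t=31 v=8: → [22,33); WM=34; [22,33) fires=8
i=14 t=30 v=4: DROP (t<34-3); WM=34

9 14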